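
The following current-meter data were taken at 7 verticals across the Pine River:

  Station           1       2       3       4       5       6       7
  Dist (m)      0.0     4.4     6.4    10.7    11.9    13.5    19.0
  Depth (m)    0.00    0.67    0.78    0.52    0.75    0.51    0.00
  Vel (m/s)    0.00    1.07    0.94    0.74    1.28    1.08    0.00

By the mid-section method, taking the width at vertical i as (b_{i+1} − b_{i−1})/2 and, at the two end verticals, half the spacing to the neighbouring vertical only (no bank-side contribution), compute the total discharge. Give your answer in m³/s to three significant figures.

8.96 m³/s

w_2 = (6.4 − 0.0)/2 = 3.2 m; q_2 = 1.07 × 0.67 × 3.2 = 2.294 m³/s
w_3 = (10.7 − 4.4)/2 = 3.15 m; q_3 = 0.94 × 0.78 × 3.15 = 2.310 m³/s
w_4 = (11.9 − 6.4)/2 = 2.75 m; q_4 = 0.74 × 0.52 × 2.75 = 1.058 m³/s
w_5 = (13.5 − 10.7)/2 = 1.4 m; q_5 = 1.28 × 0.75 × 1.4 = 1.344 m³/s
w_6 = (19.0 − 11.9)/2 = 3.55 m; q_6 = 1.08 × 0.51 × 3.55 = 1.955 m³/s
Stations 1, 7 contribute zero (depth or velocity is 0).
Q = Σ qᵢ = 8.961 m³/s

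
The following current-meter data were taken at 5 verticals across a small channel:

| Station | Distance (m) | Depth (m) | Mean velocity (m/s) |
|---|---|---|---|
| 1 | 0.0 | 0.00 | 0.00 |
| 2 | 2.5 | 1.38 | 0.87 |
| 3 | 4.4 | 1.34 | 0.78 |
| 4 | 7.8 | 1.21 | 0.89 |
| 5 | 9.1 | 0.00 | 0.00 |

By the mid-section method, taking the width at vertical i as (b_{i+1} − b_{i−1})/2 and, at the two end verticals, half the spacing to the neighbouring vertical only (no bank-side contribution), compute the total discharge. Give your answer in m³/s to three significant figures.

7.94 m³/s

w_2 = (4.4 − 0.0)/2 = 2.2 m; q_2 = 0.87 × 1.38 × 2.2 = 2.641 m³/s
w_3 = (7.8 − 2.5)/2 = 2.65 m; q_3 = 0.78 × 1.34 × 2.65 = 2.770 m³/s
w_4 = (9.1 − 4.4)/2 = 2.35 m; q_4 = 0.89 × 1.21 × 2.35 = 2.531 m³/s
Stations 1, 5 contribute zero (depth or velocity is 0).
Q = Σ qᵢ = 7.942 m³/s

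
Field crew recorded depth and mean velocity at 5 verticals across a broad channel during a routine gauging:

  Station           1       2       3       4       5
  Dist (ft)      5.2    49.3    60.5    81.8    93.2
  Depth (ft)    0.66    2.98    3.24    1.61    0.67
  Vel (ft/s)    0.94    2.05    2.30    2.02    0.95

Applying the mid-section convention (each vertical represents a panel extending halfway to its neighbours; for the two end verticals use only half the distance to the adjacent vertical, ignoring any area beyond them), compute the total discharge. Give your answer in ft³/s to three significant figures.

w_1 = (49.3 − 5.2)/2 = 22.05 ft; q_1 = 0.94 × 0.66 × 22.05 = 13.68 ft³/s
w_2 = (60.5 − 5.2)/2 = 27.65 ft; q_2 = 2.05 × 2.98 × 27.65 = 168.9 ft³/s
w_3 = (81.8 − 49.3)/2 = 16.25 ft; q_3 = 2.30 × 3.24 × 16.25 = 121.1 ft³/s
w_4 = (93.2 − 60.5)/2 = 16.35 ft; q_4 = 2.02 × 1.61 × 16.35 = 53.17 ft³/s
w_5 = (93.2 − 81.8)/2 = 5.7 ft; q_5 = 0.95 × 0.67 × 5.7 = 3.628 ft³/s
Q = Σ qᵢ = 360.5 ft³/s

360 ft³/s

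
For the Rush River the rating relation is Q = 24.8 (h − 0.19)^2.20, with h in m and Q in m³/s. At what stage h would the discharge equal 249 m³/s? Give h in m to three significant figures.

h − h₀ = (Q/C)^(1/b) = (249/24.8)^(1/2.20) = 2.853 m
h = 0.19 + 2.853 = 3.043 m

3.04 m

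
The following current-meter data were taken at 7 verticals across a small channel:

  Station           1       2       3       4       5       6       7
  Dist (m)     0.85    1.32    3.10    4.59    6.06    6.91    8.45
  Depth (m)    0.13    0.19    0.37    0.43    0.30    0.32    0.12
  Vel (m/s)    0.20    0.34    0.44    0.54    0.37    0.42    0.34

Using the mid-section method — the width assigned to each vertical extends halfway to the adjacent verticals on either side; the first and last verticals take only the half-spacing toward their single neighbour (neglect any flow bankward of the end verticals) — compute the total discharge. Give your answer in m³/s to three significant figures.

1.01 m³/s

w_1 = (1.32 − 0.85)/2 = 0.235 m; q_1 = 0.20 × 0.13 × 0.235 = 0.006110 m³/s
w_2 = (3.10 − 0.85)/2 = 1.125 m; q_2 = 0.34 × 0.19 × 1.125 = 0.07268 m³/s
w_3 = (4.59 − 1.32)/2 = 1.635 m; q_3 = 0.44 × 0.37 × 1.635 = 0.2662 m³/s
w_4 = (6.06 − 3.10)/2 = 1.48 m; q_4 = 0.54 × 0.43 × 1.48 = 0.3437 m³/s
w_5 = (6.91 − 4.59)/2 = 1.16 m; q_5 = 0.37 × 0.30 × 1.16 = 0.1288 m³/s
w_6 = (8.45 − 6.06)/2 = 1.195 m; q_6 = 0.42 × 0.32 × 1.195 = 0.1606 m³/s
w_7 = (8.45 − 6.91)/2 = 0.77 m; q_7 = 0.34 × 0.12 × 0.77 = 0.03142 m³/s
Q = Σ qᵢ = 1.009 m³/s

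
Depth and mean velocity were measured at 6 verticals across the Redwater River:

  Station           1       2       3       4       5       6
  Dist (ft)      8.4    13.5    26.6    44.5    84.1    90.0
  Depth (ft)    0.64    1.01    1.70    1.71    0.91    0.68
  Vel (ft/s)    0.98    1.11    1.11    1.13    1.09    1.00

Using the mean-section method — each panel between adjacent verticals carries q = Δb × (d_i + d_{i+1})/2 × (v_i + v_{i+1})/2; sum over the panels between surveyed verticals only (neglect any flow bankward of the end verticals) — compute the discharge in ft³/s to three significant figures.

121 ft³/s

Panel 1-2: Δb = 5.1 ft, d̄ = (0.64+1.01)/2 = 0.825, v̄ = (0.98+1.11)/2 = 1.045 → q = 5.1×0.825×1.045 = 4.397 ft³/s
Panel 2-3: Δb = 13.1 ft, d̄ = (1.01+1.70)/2 = 1.355, v̄ = (1.11+1.11)/2 = 1.11 → q = 13.1×1.355×1.11 = 19.70 ft³/s
Panel 3-4: Δb = 17.9 ft, d̄ = (1.70+1.71)/2 = 1.705, v̄ = (1.11+1.13)/2 = 1.12 → q = 17.9×1.705×1.12 = 34.18 ft³/s
Panel 4-5: Δb = 39.6 ft, d̄ = (1.71+0.91)/2 = 1.31, v̄ = (1.13+1.09)/2 = 1.11 → q = 39.6×1.31×1.11 = 57.58 ft³/s
Panel 5-6: Δb = 5.9 ft, d̄ = (0.91+0.68)/2 = 0.795, v̄ = (1.09+1.00)/2 = 1.045 → q = 5.9×0.795×1.045 = 4.902 ft³/s
Q = Σ q = 120.8 ft³/s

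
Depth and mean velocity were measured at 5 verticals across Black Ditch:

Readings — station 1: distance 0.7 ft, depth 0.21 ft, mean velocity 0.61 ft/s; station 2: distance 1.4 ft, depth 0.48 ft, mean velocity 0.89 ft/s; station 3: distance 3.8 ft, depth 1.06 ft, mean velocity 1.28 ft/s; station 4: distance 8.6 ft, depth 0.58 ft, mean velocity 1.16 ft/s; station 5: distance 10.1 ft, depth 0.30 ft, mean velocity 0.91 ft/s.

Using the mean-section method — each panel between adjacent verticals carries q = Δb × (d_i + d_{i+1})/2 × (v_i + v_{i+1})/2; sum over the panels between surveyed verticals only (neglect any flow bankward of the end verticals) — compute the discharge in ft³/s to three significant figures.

Panel 1-2: Δb = 0.7 ft, d̄ = (0.21+0.48)/2 = 0.345, v̄ = (0.61+0.89)/2 = 0.75 → q = 0.7×0.345×0.75 = 0.1811 ft³/s
Panel 2-3: Δb = 2.4 ft, d̄ = (0.48+1.06)/2 = 0.77, v̄ = (0.89+1.28)/2 = 1.085 → q = 2.4×0.77×1.085 = 2.005 ft³/s
Panel 3-4: Δb = 4.8 ft, d̄ = (1.06+0.58)/2 = 0.82, v̄ = (1.28+1.16)/2 = 1.22 → q = 4.8×0.82×1.22 = 4.802 ft³/s
Panel 4-5: Δb = 1.5 ft, d̄ = (0.58+0.30)/2 = 0.44, v̄ = (1.16+0.91)/2 = 1.035 → q = 1.5×0.44×1.035 = 0.6831 ft³/s
Q = Σ q = 7.671 ft³/s

7.67 ft³/s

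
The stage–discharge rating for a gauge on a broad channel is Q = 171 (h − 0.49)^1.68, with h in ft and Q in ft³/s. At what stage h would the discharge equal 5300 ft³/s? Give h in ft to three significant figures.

8.21 ft

h − h₀ = (Q/C)^(1/b) = (5300/171)^(1/1.68) = 7.721 ft
h = 0.49 + 7.721 = 8.211 ft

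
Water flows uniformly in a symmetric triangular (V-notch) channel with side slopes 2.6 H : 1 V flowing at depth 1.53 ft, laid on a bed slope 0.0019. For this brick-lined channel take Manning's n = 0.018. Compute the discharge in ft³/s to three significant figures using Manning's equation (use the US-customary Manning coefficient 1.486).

17.5 ft³/s

A = z·y² = 2.6×1.53² = 6.086 ft²
P = 2y√(1+z²) = 2×1.53×√(1+2.6²) = 8.524 ft
R = A/P = 6.086/8.524 = 0.7140 ft
Q = (1.486/n)·A·R^(2/3)·S^(1/2) = (1.486/0.018) × 6.086 × 0.7140^(2/3) × 0.0019^(1/2) = 17.50 ft³/s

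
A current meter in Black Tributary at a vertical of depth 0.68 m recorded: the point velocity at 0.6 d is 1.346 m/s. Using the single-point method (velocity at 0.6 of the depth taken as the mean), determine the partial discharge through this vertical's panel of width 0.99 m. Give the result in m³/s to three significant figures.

0.906 m³/s

v̄ = v₀.₆ = 1.346 m/s
q = v̄ × d × w = 1.346 × 0.68 × 0.99 = 0.9061 m³/s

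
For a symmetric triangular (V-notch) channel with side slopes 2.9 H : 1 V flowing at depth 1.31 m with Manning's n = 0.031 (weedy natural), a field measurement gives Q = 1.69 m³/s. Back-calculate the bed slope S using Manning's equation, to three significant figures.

0.000210

A = z·y² = 2.9×1.31² = 4.977 m²
P = 2y√(1+z²) = 2×1.31×√(1+2.9²) = 8.037 m
R = A/P = 4.977/8.037 = 0.6192 m
S = (Q·n / (1·A·R^(2/3)))² = (1.69×0.031 / (1×4.977×0.7265))² = 0.0002100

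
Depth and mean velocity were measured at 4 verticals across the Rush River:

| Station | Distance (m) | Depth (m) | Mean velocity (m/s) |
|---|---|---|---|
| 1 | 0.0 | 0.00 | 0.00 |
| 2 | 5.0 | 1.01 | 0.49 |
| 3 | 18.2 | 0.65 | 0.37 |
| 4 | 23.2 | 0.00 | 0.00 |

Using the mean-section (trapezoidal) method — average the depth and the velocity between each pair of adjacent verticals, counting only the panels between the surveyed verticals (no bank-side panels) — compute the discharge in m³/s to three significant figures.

5.63 m³/s

Panel 1-2: Δb = 5 m, d̄ = (0.00+1.01)/2 = 0.505, v̄ = (0.00+0.49)/2 = 0.245 → q = 5×0.505×0.245 = 0.6186 m³/s
Panel 2-3: Δb = 13.2 m, d̄ = (1.01+0.65)/2 = 0.83, v̄ = (0.49+0.37)/2 = 0.43 → q = 13.2×0.83×0.43 = 4.711 m³/s
Panel 3-4: Δb = 5 m, d̄ = (0.65+0.00)/2 = 0.325, v̄ = (0.37+0.00)/2 = 0.185 → q = 5×0.325×0.185 = 0.3006 m³/s
Q = Σ q = 5.630 m³/s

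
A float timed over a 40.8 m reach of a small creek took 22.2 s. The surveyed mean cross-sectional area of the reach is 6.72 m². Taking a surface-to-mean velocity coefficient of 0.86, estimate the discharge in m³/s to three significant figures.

10.6 m³/s

v_surface = L / t̄ = 40.8 / 22.2 = 1.838 m/s
v_mean = 0.86 × 1.838 = 1.581 m/s
Q = A × v_mean = 6.72 × 1.581 = 10.62 m³/s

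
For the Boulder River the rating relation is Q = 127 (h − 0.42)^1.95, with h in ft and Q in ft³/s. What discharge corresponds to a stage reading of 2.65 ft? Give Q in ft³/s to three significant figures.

607 ft³/s

Q = 127 × (2.65 − 0.42)^1.95 = 127 × 2.23^1.95 = 606.7 ft³/s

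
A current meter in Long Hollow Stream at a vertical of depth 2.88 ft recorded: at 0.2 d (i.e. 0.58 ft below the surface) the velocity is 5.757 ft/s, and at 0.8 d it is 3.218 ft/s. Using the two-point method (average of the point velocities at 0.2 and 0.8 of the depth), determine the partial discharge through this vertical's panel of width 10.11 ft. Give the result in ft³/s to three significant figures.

v̄ = (5.757 + 3.218) / 2 = 4.488 ft/s
q = v̄ × d × w = 4.488 × 2.88 × 10.11 = 130.7 ft³/s

131 ft³/s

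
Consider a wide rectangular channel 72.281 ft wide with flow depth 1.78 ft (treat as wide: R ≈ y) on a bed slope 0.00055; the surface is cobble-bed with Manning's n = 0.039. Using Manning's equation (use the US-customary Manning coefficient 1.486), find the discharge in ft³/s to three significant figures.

A = b·y = 72.281 × 1.78 = 128.7 ft²
Wide channel: R ≈ y = 1.78 ft
Q = (1.486/n)·A·R^(2/3)·S^(1/2) = (1.486/0.039) × 128.7 × 1.780^(2/3) × 0.00055^(1/2) = 168.9 ft³/s

169 ft³/s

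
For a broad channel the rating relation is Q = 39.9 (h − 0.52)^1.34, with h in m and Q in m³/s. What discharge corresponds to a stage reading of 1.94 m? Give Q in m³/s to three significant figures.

Q = 39.9 × (1.94 − 0.52)^1.34 = 39.9 × 1.42^1.34 = 63.83 m³/s

63.8 m³/s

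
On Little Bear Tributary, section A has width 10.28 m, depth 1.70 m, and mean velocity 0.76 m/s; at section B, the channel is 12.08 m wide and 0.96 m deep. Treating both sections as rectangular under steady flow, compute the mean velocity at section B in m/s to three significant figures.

Q = A₁V₁ = (10.28×1.70) × 0.76 = 13.28 m³/s
A₂ = 12.08 × 0.96 = 11.60 m²
V₂ = Q/A₂ = 13.28/11.60 = 1.145 m/s

1.15 m/s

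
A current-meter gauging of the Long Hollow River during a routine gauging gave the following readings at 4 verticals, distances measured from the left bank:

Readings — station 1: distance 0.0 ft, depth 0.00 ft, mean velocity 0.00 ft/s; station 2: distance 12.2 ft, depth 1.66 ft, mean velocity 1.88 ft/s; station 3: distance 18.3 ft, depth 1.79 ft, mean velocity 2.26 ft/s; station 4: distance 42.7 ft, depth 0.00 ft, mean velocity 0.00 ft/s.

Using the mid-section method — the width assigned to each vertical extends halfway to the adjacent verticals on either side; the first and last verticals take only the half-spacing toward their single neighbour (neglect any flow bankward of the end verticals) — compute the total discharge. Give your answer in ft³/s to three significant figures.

90.2 ft³/s

w_2 = (18.3 − 0.0)/2 = 9.15 ft; q_2 = 1.88 × 1.66 × 9.15 = 28.56 ft³/s
w_3 = (42.7 − 12.2)/2 = 15.25 ft; q_3 = 2.26 × 1.79 × 15.25 = 61.69 ft³/s
Stations 1, 4 contribute zero (depth or velocity is 0).
Q = Σ qᵢ = 90.25 ft³/s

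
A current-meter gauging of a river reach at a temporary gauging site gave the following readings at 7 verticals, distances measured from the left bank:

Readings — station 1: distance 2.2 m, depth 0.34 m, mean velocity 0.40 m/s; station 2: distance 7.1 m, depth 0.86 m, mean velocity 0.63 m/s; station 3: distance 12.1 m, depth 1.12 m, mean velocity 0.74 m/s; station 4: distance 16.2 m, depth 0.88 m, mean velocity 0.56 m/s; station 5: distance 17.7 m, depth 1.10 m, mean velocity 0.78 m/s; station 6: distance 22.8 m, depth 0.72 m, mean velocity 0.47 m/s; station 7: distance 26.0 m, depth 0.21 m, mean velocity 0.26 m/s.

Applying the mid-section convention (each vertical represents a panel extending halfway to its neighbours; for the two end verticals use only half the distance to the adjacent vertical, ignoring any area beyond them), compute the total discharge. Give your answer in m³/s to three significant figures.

12.5 m³/s

w_1 = (7.1 − 2.2)/2 = 2.45 m; q_1 = 0.40 × 0.34 × 2.45 = 0.3332 m³/s
w_2 = (12.1 − 2.2)/2 = 4.95 m; q_2 = 0.63 × 0.86 × 4.95 = 2.682 m³/s
w_3 = (16.2 − 7.1)/2 = 4.55 m; q_3 = 0.74 × 1.12 × 4.55 = 3.771 m³/s
w_4 = (17.7 − 12.1)/2 = 2.8 m; q_4 = 0.56 × 0.88 × 2.8 = 1.380 m³/s
w_5 = (22.8 − 16.2)/2 = 3.3 m; q_5 = 0.78 × 1.10 × 3.3 = 2.831 m³/s
w_6 = (26.0 − 17.7)/2 = 4.15 m; q_6 = 0.47 × 0.72 × 4.15 = 1.404 m³/s
w_7 = (26.0 − 22.8)/2 = 1.6 m; q_7 = 0.26 × 0.21 × 1.6 = 0.08736 m³/s
Q = Σ qᵢ = 12.49 m³/s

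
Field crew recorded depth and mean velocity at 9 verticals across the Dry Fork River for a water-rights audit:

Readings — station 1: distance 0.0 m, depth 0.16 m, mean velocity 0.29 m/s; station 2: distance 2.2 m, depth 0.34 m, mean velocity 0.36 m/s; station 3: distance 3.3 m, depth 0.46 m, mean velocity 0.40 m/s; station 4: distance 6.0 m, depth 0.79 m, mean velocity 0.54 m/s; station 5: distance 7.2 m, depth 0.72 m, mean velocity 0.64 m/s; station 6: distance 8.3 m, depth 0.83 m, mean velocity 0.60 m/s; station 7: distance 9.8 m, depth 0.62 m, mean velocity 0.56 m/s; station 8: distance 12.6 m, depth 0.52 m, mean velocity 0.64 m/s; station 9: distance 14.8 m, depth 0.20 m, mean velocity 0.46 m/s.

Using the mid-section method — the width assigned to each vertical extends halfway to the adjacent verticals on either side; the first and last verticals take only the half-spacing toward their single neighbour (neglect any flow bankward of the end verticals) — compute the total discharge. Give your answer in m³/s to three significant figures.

w_1 = (2.2 − 0.0)/2 = 1.1 m; q_1 = 0.29 × 0.16 × 1.1 = 0.05104 m³/s
w_2 = (3.3 − 0.0)/2 = 1.65 m; q_2 = 0.36 × 0.34 × 1.65 = 0.2020 m³/s
w_3 = (6.0 − 2.2)/2 = 1.9 m; q_3 = 0.40 × 0.46 × 1.9 = 0.3496 m³/s
w_4 = (7.2 − 3.3)/2 = 1.95 m; q_4 = 0.54 × 0.79 × 1.95 = 0.8319 m³/s
w_5 = (8.3 − 6.0)/2 = 1.15 m; q_5 = 0.64 × 0.72 × 1.15 = 0.5299 m³/s
w_6 = (9.8 − 7.2)/2 = 1.3 m; q_6 = 0.60 × 0.83 × 1.3 = 0.6474 m³/s
w_7 = (12.6 − 8.3)/2 = 2.15 m; q_7 = 0.56 × 0.62 × 2.15 = 0.7465 m³/s
w_8 = (14.8 − 9.8)/2 = 2.5 m; q_8 = 0.64 × 0.52 × 2.5 = 0.8320 m³/s
w_9 = (14.8 − 12.6)/2 = 1.1 m; q_9 = 0.46 × 0.20 × 1.1 = 0.1012 m³/s
Q = Σ qᵢ = 4.291 m³/s

4.29 m³/s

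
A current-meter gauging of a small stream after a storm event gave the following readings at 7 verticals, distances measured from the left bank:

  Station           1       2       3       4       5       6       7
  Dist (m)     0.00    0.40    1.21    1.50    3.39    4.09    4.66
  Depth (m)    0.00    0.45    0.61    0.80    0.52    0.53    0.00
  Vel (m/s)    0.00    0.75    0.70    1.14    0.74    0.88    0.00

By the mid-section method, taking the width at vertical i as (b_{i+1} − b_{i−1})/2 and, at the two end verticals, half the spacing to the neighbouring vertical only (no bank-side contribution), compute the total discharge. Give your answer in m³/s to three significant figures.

w_2 = (1.21 − 0.00)/2 = 0.605 m; q_2 = 0.75 × 0.45 × 0.605 = 0.2042 m³/s
w_3 = (1.50 − 0.40)/2 = 0.55 m; q_3 = 0.70 × 0.61 × 0.55 = 0.2349 m³/s
w_4 = (3.39 − 1.21)/2 = 1.09 m; q_4 = 1.14 × 0.80 × 1.09 = 0.9941 m³/s
w_5 = (4.09 − 1.50)/2 = 1.295 m; q_5 = 0.74 × 0.52 × 1.295 = 0.4983 m³/s
w_6 = (4.66 − 3.39)/2 = 0.635 m; q_6 = 0.88 × 0.53 × 0.635 = 0.2962 m³/s
Stations 1, 7 contribute zero (depth or velocity is 0).
Q = Σ qᵢ = 2.228 m³/s

2.23 m³/s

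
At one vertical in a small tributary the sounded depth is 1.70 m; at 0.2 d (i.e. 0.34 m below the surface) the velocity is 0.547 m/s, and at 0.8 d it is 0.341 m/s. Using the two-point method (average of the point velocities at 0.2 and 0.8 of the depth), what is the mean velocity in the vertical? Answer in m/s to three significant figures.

0.444 m/s

v̄ = (0.547 + 0.341) / 2 = 0.4440 m/s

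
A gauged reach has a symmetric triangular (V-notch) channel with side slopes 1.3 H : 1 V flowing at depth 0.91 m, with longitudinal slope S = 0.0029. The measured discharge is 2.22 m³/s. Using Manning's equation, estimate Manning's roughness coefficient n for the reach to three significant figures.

A = z·y² = 1.3×0.91² = 1.077 m²
P = 2y√(1+z²) = 2×0.91×√(1+1.3²) = 2.985 m
R = A/P = 1.077/2.985 = 0.3606 m
n = (1/Q)·A·R^(2/3)·S^(1/2) = (1/2.22) × 1.077 × 0.5067 × 0.05385 = 0.01323

0.0132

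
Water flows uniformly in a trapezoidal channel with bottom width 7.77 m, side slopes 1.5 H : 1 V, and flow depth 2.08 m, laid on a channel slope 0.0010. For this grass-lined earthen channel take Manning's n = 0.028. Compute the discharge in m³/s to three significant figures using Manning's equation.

A = (b + z·y)·y = (7.77 + 1.5×2.08)×2.08 = 22.65 m²
P = b + 2y√(1+z²) = 7.77 + 2×2.08×√(1+1.5²) = 15.27 m
R = A/P = 22.65/15.27 = 1.483 m
Q = (1/n)·A·R^(2/3)·S^(1/2) = (1/0.028) × 22.65 × 1.483^(2/3) × 0.0010^(1/2) = 33.27 m³/s

33.3 m³/s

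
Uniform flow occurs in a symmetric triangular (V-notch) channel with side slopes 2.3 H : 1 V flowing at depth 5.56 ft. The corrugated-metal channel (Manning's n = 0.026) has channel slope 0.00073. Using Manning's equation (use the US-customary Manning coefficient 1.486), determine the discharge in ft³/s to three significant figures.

A = z·y² = 2.3×5.56² = 71.10 ft²
P = 2y√(1+z²) = 2×5.56×√(1+2.3²) = 27.89 ft
R = A/P = 71.10/27.89 = 2.549 ft
Q = (1.486/n)·A·R^(2/3)·S^(1/2) = (1.486/0.026) × 71.10 × 2.549^(2/3) × 0.00073^(1/2) = 204.9 ft³/s

205 ft³/s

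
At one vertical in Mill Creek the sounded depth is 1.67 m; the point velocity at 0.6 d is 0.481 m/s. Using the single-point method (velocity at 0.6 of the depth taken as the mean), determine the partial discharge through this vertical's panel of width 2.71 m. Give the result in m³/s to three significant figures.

2.18 m³/s

v̄ = v₀.₆ = 0.481 m/s
q = v̄ × d × w = 0.4810 × 1.67 × 2.71 = 2.177 m³/s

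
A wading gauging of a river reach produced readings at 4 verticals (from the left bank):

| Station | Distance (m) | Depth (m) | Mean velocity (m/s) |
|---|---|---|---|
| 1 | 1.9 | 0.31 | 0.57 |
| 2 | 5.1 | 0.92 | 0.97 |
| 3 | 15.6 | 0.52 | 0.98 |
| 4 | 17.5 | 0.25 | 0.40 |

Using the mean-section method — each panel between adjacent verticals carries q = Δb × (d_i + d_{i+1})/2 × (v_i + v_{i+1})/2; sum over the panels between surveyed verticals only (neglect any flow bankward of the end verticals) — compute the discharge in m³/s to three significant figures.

9.39 m³/s

Panel 1-2: Δb = 3.2 m, d̄ = (0.31+0.92)/2 = 0.615, v̄ = (0.57+0.97)/2 = 0.77 → q = 3.2×0.615×0.77 = 1.515 m³/s
Panel 2-3: Δb = 10.5 m, d̄ = (0.92+0.52)/2 = 0.72, v̄ = (0.97+0.98)/2 = 0.975 → q = 10.5×0.72×0.975 = 7.371 m³/s
Panel 3-4: Δb = 1.9 m, d̄ = (0.52+0.25)/2 = 0.385, v̄ = (0.98+0.40)/2 = 0.69 → q = 1.9×0.385×0.69 = 0.5047 m³/s
Q = Σ q = 9.391 m³/s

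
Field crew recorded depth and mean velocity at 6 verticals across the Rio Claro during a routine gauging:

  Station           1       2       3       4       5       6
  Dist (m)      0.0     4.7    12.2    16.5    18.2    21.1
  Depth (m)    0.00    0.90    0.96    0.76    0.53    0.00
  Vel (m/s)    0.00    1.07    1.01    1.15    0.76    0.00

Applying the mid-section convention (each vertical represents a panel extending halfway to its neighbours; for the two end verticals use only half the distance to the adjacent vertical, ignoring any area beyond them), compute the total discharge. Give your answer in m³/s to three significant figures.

w_2 = (12.2 − 0.0)/2 = 6.1 m; q_2 = 1.07 × 0.90 × 6.1 = 5.874 m³/s
w_3 = (16.5 − 4.7)/2 = 5.9 m; q_3 = 1.01 × 0.96 × 5.9 = 5.721 m³/s
w_4 = (18.2 − 12.2)/2 = 3 m; q_4 = 1.15 × 0.76 × 3 = 2.622 m³/s
w_5 = (21.1 − 16.5)/2 = 2.3 m; q_5 = 0.76 × 0.53 × 2.3 = 0.9264 m³/s
Stations 1, 6 contribute zero (depth or velocity is 0).
Q = Σ qᵢ = 15.14 m³/s

15.1 m³/s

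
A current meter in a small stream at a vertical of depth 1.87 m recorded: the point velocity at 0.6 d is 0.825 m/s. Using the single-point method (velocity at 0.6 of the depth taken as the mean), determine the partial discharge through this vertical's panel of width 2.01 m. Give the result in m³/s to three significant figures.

3.10 m³/s

v̄ = v₀.₆ = 0.825 m/s
q = v̄ × d × w = 0.8250 × 1.87 × 2.01 = 3.101 m³/s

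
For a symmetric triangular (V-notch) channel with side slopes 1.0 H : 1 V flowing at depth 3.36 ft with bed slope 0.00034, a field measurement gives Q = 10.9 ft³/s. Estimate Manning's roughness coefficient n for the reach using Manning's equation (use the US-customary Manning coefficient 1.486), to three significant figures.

A = z·y² = 1.0×3.36² = 11.29 ft²
P = 2y√(1+z²) = 2×3.36×√(1+1.0²) = 9.504 ft
R = A/P = 11.29/9.504 = 1.188 ft
n = (1.486/Q)·A·R^(2/3)·S^(1/2) = (1.486/10.9) × 11.29 × 1.122 × 0.01844 = 0.03183

0.0318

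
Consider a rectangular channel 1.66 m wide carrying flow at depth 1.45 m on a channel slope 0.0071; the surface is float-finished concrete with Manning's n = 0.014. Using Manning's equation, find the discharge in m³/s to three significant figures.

A = b·y = 1.66 × 1.45 = 2.407 m²
P = b + 2y = 1.66 + 2×1.45 = 4.560 m
R = A/P = 2.407/4.560 = 0.5279 m
Q = (1/n)·A·R^(2/3)·S^(1/2) = (1/0.014) × 2.407 × 0.5279^(2/3) × 0.0071^(1/2) = 9.462 m³/s

9.46 m³/s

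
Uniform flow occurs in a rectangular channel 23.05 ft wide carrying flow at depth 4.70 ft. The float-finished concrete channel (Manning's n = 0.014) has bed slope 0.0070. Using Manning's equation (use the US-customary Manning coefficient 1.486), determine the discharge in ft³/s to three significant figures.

A = b·y = 23.05 × 4.70 = 108.3 ft²
P = b + 2y = 23.05 + 2×4.70 = 32.45 ft
R = A/P = 108.3/32.45 = 3.339 ft
Q = (1.486/n)·A·R^(2/3)·S^(1/2) = (1.486/0.014) × 108.3 × 3.339^(2/3) × 0.0070^(1/2) = 2149 ft³/s

2150 ft³/s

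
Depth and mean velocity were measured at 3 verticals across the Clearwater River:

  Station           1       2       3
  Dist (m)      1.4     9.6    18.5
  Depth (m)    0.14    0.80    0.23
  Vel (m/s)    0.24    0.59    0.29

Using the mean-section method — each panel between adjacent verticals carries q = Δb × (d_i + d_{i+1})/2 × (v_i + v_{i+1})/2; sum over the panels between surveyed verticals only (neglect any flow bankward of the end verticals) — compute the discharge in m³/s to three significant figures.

3.62 m³/s

Panel 1-2: Δb = 8.2 m, d̄ = (0.14+0.80)/2 = 0.47, v̄ = (0.24+0.59)/2 = 0.415 → q = 8.2×0.47×0.415 = 1.599 m³/s
Panel 2-3: Δb = 8.9 m, d̄ = (0.80+0.23)/2 = 0.515, v̄ = (0.59+0.29)/2 = 0.44 → q = 8.9×0.515×0.44 = 2.017 m³/s
Q = Σ q = 3.616 m³/s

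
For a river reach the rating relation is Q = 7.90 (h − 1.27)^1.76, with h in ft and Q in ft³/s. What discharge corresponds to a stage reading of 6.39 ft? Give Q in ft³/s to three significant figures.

Q = 7.90 × (6.39 − 1.27)^1.76 = 7.90 × 5.12^1.76 = 139.9 ft³/s

140 ft³/s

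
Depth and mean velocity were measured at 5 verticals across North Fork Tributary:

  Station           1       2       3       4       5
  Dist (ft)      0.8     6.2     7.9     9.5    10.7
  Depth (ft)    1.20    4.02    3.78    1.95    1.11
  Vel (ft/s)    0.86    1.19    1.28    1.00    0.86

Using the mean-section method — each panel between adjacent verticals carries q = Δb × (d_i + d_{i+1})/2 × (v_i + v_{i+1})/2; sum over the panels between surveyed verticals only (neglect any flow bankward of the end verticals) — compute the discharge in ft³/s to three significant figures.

29.6 ft³/s

Panel 1-2: Δb = 5.4 ft, d̄ = (1.20+4.02)/2 = 2.61, v̄ = (0.86+1.19)/2 = 1.025 → q = 5.4×2.61×1.025 = 14.45 ft³/s
Panel 2-3: Δb = 1.7 ft, d̄ = (4.02+3.78)/2 = 3.9, v̄ = (1.19+1.28)/2 = 1.235 → q = 1.7×3.9×1.235 = 8.188 ft³/s
Panel 3-4: Δb = 1.6 ft, d̄ = (3.78+1.95)/2 = 2.865, v̄ = (1.28+1.00)/2 = 1.14 → q = 1.6×2.865×1.14 = 5.226 ft³/s
Panel 4-5: Δb = 1.2 ft, d̄ = (1.95+1.11)/2 = 1.53, v̄ = (1.00+0.86)/2 = 0.93 → q = 1.2×1.53×0.93 = 1.707 ft³/s
Q = Σ q = 29.57 ft³/s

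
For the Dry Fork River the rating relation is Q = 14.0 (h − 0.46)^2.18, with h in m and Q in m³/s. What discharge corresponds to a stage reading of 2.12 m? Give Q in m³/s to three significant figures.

42.3 m³/s

Q = 14.0 × (2.12 − 0.46)^2.18 = 14.0 × 1.66^2.18 = 42.26 m³/s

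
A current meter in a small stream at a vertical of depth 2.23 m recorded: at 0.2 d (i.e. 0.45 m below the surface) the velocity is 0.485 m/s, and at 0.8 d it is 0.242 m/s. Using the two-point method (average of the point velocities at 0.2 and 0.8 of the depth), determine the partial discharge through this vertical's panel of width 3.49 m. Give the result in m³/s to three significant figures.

2.83 m³/s

v̄ = (0.485 + 0.242) / 2 = 0.3635 m/s
q = v̄ × d × w = 0.3635 × 2.23 × 3.49 = 2.829 m³/s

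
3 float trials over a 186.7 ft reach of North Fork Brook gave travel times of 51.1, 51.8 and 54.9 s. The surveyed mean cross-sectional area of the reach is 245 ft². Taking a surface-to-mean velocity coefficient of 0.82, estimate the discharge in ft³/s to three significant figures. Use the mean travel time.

713 ft³/s

t̄ = (51.1 + 51.8 + 54.9) / 3 = 52.6 s
v_surface = L / t̄ = 186.7 / 52.6 = 3.549 ft/s
v_mean = 0.82 × 3.549 = 2.911 ft/s
Q = A × v_mean = 245 × 2.911 = 713.1 ft³/s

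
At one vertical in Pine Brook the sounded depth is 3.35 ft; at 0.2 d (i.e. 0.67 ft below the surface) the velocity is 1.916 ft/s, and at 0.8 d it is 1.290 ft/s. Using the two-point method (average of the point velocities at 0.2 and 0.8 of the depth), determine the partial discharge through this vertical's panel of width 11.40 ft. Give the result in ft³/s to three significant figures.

v̄ = (1.916 + 1.290) / 2 = 1.603 ft/s
q = v̄ × d × w = 1.603 × 3.35 × 11.40 = 61.22 ft³/s

61.2 ft³/s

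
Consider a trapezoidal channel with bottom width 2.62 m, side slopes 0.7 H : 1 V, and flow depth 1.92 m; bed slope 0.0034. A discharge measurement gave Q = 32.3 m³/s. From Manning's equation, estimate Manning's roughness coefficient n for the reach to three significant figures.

A = (b + z·y)·y = (2.62 + 0.7×1.92)×1.92 = 7.611 m²
P = b + 2y√(1+z²) = 2.62 + 2×1.92×√(1+0.7²) = 7.307 m
R = A/P = 7.611/7.307 = 1.042 m
n = (1/Q)·A·R^(2/3)·S^(1/2) = (1/32.3) × 7.611 × 1.028 × 0.05831 = 0.01412

0.0141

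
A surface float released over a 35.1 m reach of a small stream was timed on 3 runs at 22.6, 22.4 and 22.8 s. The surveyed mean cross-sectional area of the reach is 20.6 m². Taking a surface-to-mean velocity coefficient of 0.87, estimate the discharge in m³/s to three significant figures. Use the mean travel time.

27.8 m³/s

t̄ = (22.6 + 22.4 + 22.8) / 3 = 22.6 s
v_surface = L / t̄ = 35.1 / 22.6 = 1.553 m/s
v_mean = 0.87 × 1.553 = 1.351 m/s
Q = A × v_mean = 20.6 × 1.351 = 27.83 m³/s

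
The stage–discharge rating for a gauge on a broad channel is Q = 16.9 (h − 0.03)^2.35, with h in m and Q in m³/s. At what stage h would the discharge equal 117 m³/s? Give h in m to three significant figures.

h − h₀ = (Q/C)^(1/b) = (117/16.9)^(1/2.35) = 2.278 m
h = 0.03 + 2.278 = 2.308 m

2.31 m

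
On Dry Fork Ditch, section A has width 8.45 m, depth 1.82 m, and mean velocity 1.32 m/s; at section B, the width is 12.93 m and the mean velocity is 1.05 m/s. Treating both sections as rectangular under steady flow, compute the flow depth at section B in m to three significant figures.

Q = A₁V₁ = (8.45×1.82) × 1.32 = 20.30 m³/s
d₂ = Q/(b₂ V₂) = 20.30/(12.93×1.05) = 1.495 m

1.50 m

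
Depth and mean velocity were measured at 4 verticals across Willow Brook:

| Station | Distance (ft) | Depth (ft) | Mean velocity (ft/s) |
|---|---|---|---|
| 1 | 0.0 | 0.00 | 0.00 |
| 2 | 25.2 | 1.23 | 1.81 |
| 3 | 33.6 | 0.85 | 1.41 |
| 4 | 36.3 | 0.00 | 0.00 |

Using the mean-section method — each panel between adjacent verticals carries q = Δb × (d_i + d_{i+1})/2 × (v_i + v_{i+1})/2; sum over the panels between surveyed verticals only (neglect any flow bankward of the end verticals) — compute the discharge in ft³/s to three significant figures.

Panel 1-2: Δb = 25.2 ft, d̄ = (0.00+1.23)/2 = 0.615, v̄ = (0.00+1.81)/2 = 0.905 → q = 25.2×0.615×0.905 = 14.03 ft³/s
Panel 2-3: Δb = 8.4 ft, d̄ = (1.23+0.85)/2 = 1.04, v̄ = (1.81+1.41)/2 = 1.61 → q = 8.4×1.04×1.61 = 14.06 ft³/s
Panel 3-4: Δb = 2.7 ft, d̄ = (0.85+0.00)/2 = 0.425, v̄ = (1.41+0.00)/2 = 0.705 → q = 2.7×0.425×0.705 = 0.8090 ft³/s
Q = Σ q = 28.90 ft³/s

28.9 ft³/s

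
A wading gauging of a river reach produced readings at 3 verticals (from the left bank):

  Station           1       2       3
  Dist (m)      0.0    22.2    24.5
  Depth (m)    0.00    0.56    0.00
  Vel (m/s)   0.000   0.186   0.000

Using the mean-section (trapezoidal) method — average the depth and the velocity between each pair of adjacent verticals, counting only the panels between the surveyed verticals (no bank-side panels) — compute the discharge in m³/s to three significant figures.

Panel 1-2: Δb = 22.2 m, d̄ = (0.00+0.56)/2 = 0.28, v̄ = (0.000+0.186)/2 = 0.093 → q = 22.2×0.28×0.093 = 0.5781 m³/s
Panel 2-3: Δb = 2.3 m, d̄ = (0.56+0.00)/2 = 0.28, v̄ = (0.186+0.000)/2 = 0.093 → q = 2.3×0.28×0.093 = 0.05989 m³/s
Q = Σ q = 0.6380 m³/s

0.638 m³/s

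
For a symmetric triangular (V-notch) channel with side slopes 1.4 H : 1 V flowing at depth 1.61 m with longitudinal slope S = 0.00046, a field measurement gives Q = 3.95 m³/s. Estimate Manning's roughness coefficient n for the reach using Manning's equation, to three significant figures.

0.0149

A = z·y² = 1.4×1.61² = 3.629 m²
P = 2y√(1+z²) = 2×1.61×√(1+1.4²) = 5.540 m
R = A/P = 3.629/5.540 = 0.6551 m
n = (1/Q)·A·R^(2/3)·S^(1/2) = (1/3.95) × 3.629 × 0.7543 × 0.02145 = 0.01486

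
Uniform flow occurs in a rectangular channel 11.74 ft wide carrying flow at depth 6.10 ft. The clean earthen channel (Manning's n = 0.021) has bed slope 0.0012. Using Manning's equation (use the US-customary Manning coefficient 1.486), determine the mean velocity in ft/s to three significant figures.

5.09 ft/s

A = b·y = 11.74 × 6.10 = 71.61 ft²
P = b + 2y = 11.74 + 2×6.10 = 23.94 ft
R = A/P = 71.61/23.94 = 2.991 ft
Q = (1.486/n)·A·R^(2/3)·S^(1/2) = (1.486/0.021) × 71.61 × 2.991^(2/3) × 0.0012^(1/2) = 364.4 ft³/s
V = Q/A = 364.4/71.61 = 5.089 ft/s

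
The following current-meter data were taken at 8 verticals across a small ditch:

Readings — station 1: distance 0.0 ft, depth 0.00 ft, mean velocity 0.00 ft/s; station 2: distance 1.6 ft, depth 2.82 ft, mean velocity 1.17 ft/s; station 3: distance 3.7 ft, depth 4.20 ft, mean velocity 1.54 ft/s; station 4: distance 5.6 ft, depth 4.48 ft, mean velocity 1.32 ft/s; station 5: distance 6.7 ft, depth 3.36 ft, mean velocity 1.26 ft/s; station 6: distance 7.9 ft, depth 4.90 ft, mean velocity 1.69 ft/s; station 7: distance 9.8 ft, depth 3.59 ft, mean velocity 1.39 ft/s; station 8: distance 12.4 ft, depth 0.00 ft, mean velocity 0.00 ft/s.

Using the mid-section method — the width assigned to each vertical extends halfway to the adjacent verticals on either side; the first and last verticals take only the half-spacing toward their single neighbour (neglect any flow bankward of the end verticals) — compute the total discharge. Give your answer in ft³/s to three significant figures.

w_2 = (3.7 − 0.0)/2 = 1.85 ft; q_2 = 1.17 × 2.82 × 1.85 = 6.104 ft³/s
w_3 = (5.6 − 1.6)/2 = 2 ft; q_3 = 1.54 × 4.20 × 2 = 12.94 ft³/s
w_4 = (6.7 − 3.7)/2 = 1.5 ft; q_4 = 1.32 × 4.48 × 1.5 = 8.870 ft³/s
w_5 = (7.9 − 5.6)/2 = 1.15 ft; q_5 = 1.26 × 3.36 × 1.15 = 4.869 ft³/s
w_6 = (9.8 − 6.7)/2 = 1.55 ft; q_6 = 1.69 × 4.90 × 1.55 = 12.84 ft³/s
w_7 = (12.4 − 7.9)/2 = 2.25 ft; q_7 = 1.39 × 3.59 × 2.25 = 11.23 ft³/s
Stations 1, 8 contribute zero (depth or velocity is 0).
Q = Σ qᵢ = 56.84 ft³/s

56.8 ft³/s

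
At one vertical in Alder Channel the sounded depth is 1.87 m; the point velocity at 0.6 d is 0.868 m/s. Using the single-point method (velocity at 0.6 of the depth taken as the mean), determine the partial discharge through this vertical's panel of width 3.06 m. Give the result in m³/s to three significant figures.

v̄ = v₀.₆ = 0.868 m/s
q = v̄ × d × w = 0.8680 × 1.87 × 3.06 = 4.967 m³/s

4.97 m³/s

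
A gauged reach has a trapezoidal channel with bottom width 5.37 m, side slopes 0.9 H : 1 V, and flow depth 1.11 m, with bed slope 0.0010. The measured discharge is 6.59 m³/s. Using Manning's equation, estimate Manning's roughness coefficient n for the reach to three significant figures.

0.0303

A = (b + z·y)·y = (5.37 + 0.9×1.11)×1.11 = 7.070 m²
P = b + 2y√(1+z²) = 5.37 + 2×1.11×√(1+0.9²) = 8.357 m
R = A/P = 7.070/8.357 = 0.8460 m
n = (1/Q)·A·R^(2/3)·S^(1/2) = (1/6.59) × 7.070 × 0.8945 × 0.03162 = 0.03034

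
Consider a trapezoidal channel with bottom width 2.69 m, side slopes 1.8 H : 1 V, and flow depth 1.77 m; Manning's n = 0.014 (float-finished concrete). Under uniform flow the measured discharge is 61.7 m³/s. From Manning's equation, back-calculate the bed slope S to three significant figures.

0.00653

A = (b + z·y)·y = (2.69 + 1.8×1.77)×1.77 = 10.40 m²
P = b + 2y√(1+z²) = 2.69 + 2×1.77×√(1+1.8²) = 9.979 m
R = A/P = 10.40/9.979 = 1.042 m
S = (Q·n / (1·A·R^(2/3)))² = (61.7×0.014 / (1×10.40×1.028))² = 0.006528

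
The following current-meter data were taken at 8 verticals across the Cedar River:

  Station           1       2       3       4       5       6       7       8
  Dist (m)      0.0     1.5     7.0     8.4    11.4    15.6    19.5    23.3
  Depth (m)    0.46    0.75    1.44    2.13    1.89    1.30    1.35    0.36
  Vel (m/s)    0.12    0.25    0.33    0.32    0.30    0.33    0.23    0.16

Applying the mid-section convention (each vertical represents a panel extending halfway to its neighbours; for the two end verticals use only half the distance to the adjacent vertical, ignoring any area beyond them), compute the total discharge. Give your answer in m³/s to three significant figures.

w_1 = (1.5 − 0.0)/2 = 0.75 m; q_1 = 0.12 × 0.46 × 0.75 = 0.04140 m³/s
w_2 = (7.0 − 0.0)/2 = 3.5 m; q_2 = 0.25 × 0.75 × 3.5 = 0.6563 m³/s
w_3 = (8.4 − 1.5)/2 = 3.45 m; q_3 = 0.33 × 1.44 × 3.45 = 1.639 m³/s
w_4 = (11.4 − 7.0)/2 = 2.2 m; q_4 = 0.32 × 2.13 × 2.2 = 1.500 m³/s
w_5 = (15.6 − 8.4)/2 = 3.6 m; q_5 = 0.30 × 1.89 × 3.6 = 2.041 m³/s
w_6 = (19.5 − 11.4)/2 = 4.05 m; q_6 = 0.33 × 1.30 × 4.05 = 1.737 m³/s
w_7 = (23.3 − 15.6)/2 = 3.85 m; q_7 = 0.23 × 1.35 × 3.85 = 1.195 m³/s
w_8 = (23.3 − 19.5)/2 = 1.9 m; q_8 = 0.16 × 0.36 × 1.9 = 0.1094 m³/s
Q = Σ qᵢ = 8.920 m³/s

8.92 m³/s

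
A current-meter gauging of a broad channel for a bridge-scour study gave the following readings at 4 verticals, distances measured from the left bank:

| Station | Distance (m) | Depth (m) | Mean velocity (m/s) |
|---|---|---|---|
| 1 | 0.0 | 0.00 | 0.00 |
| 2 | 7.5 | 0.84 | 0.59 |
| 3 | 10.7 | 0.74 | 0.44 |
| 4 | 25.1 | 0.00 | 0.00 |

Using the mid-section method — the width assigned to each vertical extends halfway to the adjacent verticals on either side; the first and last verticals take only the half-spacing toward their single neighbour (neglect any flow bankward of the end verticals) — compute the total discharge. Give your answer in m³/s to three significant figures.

5.52 m³/s

w_2 = (10.7 − 0.0)/2 = 5.35 m; q_2 = 0.59 × 0.84 × 5.35 = 2.651 m³/s
w_3 = (25.1 − 7.5)/2 = 8.8 m; q_3 = 0.44 × 0.74 × 8.8 = 2.865 m³/s
Stations 1, 4 contribute zero (depth or velocity is 0).
Q = Σ qᵢ = 5.517 m³/s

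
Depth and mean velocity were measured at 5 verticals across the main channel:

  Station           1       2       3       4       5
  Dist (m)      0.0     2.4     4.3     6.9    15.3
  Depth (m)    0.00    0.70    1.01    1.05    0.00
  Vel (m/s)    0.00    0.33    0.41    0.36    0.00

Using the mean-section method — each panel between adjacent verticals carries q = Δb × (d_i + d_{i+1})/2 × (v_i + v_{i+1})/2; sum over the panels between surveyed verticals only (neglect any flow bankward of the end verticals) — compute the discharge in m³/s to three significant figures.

2.56 m³/s

Panel 1-2: Δb = 2.4 m, d̄ = (0.00+0.70)/2 = 0.35, v̄ = (0.00+0.33)/2 = 0.165 → q = 2.4×0.35×0.165 = 0.1386 m³/s
Panel 2-3: Δb = 1.9 m, d̄ = (0.70+1.01)/2 = 0.855, v̄ = (0.33+0.41)/2 = 0.37 → q = 1.9×0.855×0.37 = 0.6011 m³/s
Panel 3-4: Δb = 2.6 m, d̄ = (1.01+1.05)/2 = 1.03, v̄ = (0.41+0.36)/2 = 0.385 → q = 2.6×1.03×0.385 = 1.031 m³/s
Panel 4-5: Δb = 8.4 m, d̄ = (1.05+0.00)/2 = 0.525, v̄ = (0.36+0.00)/2 = 0.18 → q = 8.4×0.525×0.18 = 0.7938 m³/s
Q = Σ q = 2.564 m³/s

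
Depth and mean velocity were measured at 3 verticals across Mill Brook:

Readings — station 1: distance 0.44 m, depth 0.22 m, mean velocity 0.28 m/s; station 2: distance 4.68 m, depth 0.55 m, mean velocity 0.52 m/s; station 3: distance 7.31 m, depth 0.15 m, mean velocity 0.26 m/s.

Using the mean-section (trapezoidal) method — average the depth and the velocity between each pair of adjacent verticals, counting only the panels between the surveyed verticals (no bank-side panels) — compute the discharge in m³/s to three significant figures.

Panel 1-2: Δb = 4.24 m, d̄ = (0.22+0.55)/2 = 0.385, v̄ = (0.28+0.52)/2 = 0.4 → q = 4.24×0.385×0.4 = 0.6530 m³/s
Panel 2-3: Δb = 2.63 m, d̄ = (0.55+0.15)/2 = 0.35, v̄ = (0.52+0.26)/2 = 0.39 → q = 2.63×0.35×0.39 = 0.3590 m³/s
Q = Σ q = 1.012 m³/s

1.01 m³/s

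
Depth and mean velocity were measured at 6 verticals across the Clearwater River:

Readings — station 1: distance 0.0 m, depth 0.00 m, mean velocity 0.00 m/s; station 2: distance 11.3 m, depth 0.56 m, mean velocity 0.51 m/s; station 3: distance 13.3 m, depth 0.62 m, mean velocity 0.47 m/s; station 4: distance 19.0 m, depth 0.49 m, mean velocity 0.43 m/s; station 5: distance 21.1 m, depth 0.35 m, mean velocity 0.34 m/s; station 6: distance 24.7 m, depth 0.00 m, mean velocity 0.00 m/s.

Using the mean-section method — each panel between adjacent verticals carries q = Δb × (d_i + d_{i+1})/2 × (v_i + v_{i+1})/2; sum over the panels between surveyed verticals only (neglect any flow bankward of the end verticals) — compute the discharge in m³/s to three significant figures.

Panel 1-2: Δb = 11.3 m, d̄ = (0.00+0.56)/2 = 0.28, v̄ = (0.00+0.51)/2 = 0.255 → q = 11.3×0.28×0.255 = 0.8068 m³/s
Panel 2-3: Δb = 2 m, d̄ = (0.56+0.62)/2 = 0.59, v̄ = (0.51+0.47)/2 = 0.49 → q = 2×0.59×0.49 = 0.5782 m³/s
Panel 3-4: Δb = 5.7 m, d̄ = (0.62+0.49)/2 = 0.555, v̄ = (0.47+0.43)/2 = 0.45 → q = 5.7×0.555×0.45 = 1.424 m³/s
Panel 4-5: Δb = 2.1 m, d̄ = (0.49+0.35)/2 = 0.42, v̄ = (0.43+0.34)/2 = 0.385 → q = 2.1×0.42×0.385 = 0.3396 m³/s
Panel 5-6: Δb = 3.6 m, d̄ = (0.35+0.00)/2 = 0.175, v̄ = (0.34+0.00)/2 = 0.17 → q = 3.6×0.175×0.17 = 0.1071 m³/s
Q = Σ q = 3.255 m³/s

3.26 m³/s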